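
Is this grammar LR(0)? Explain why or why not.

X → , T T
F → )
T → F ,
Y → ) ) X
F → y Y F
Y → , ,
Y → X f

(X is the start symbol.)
A grammar is LR(0) if no state in the canonical LR(0) collection has:
  - both a shift item (dot before a terminal) and a complete item (shift-reduce conflict), or
  - two or more complete items (reduce-reduce conflict; the accept item [X' → X .] counts as a complete item here).

Augment with X' → X and build the canonical LR(0) collection (I0 = CLOSURE({[X' → . X]}), then GOTO on every symbol after a dot until no new states appear). It has 18 states:
  I0: { [X → . , T T], [X' → . X] }  — shift
  I1: { [F → . )], [F → . y Y F], [T → . F ,], [X → , . T T] }  — shift
  I2: { [X' → X .] }  — accept
  I3: { [F → ) .] }  — reduce
  I4: { [T → F . ,] }  — shift
  I5: { [F → . )], [F → . y Y F], [T → . F ,], [X → , T . T] }  — shift
  I6: { [F → y . Y F], [X → . , T T], [Y → . ) ) X], [Y → . , ,], [Y → . X f] }  — shift
  I7: { [Y → ) . ) X] }  — shift
  I8: { [F → . )], [F → . y Y F], [T → . F ,], [X → , . T T], [Y → , . ,] }  — shift
  I9: { [Y → X . f] }  — shift
  I10: { [F → . )], [F → . y Y F], [F → y Y . F] }  — shift
  I11: { [F → y Y F .] }  — reduce
  I12: { [Y → X f .] }  — reduce
  I13: { [Y → , , .] }  — reduce
  I14: { [X → . , T T], [Y → ) ) . X] }  — shift
  I15: { [Y → ) ) X .] }  — reduce
  I16: { [X → , T T .] }  — reduce
  I17: { [T → F , .] }  — reduce

Every state is either a pure shift/goto state or contains exactly one complete item and nothing to shift — no conflicts. The grammar is LR(0).

Answer: Yes, the grammar is LR(0)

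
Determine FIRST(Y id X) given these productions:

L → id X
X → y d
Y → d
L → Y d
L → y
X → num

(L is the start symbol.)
FIRST sets of the non-terminals involved (from the grammar, by fixed-point iteration):
  FIRST(Y) = { 'd' }

To compute FIRST(Y id X), process the symbols left to right:
Symbol Y is a non-terminal. Add FIRST(Y) \ {ε} = { 'd' }
Y is not nullable (ε ∉ FIRST(Y)), so stop here.
FIRST(Y id X) = { 'd' }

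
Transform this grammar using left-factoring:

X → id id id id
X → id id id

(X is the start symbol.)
Left-factoring transforms A → αβ₁ | αβ₂ into A → αA' and A' → β₁ | β₂
(α is the longest common prefix among the alternatives). Repeat until
no nonterminal has two alternatives with a common prefix.

Round 1: X has alternatives sharing prefix 'id id id'. Introduce X': X → id id id X'
  Add: X' → id
  Add: X' → ε

No remaining common prefixes — done.

Resulting grammar:
X → id id id X'
X' → id
X' → ε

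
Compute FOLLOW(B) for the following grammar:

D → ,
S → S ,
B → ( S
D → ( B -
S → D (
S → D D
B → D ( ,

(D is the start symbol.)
{ '-' }

In D → ( B -: B is followed by '-', add FIRST('-') \ {ε} = { '-' }

Taking the union: FOLLOW(B) = { '-' }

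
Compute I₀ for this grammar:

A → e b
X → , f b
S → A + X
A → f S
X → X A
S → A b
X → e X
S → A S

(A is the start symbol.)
{ [A → . e b], [A → . f S], [A' → . A] }

First, augment the grammar with A' → A
I₀ = CLOSURE({ [A' → . A] }):
  [A' → . A] has the dot before A: add [A → . e b], [A → . f S]
No further items can be added.

I₀ = { [A → . e b], [A → . f S], [A' → . A] }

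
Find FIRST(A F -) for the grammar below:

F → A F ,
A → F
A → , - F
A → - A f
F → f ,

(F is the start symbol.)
FIRST sets of the non-terminals involved (from the grammar, by fixed-point iteration):
  FIRST(A) = { ',', '-', 'f' }

To compute FIRST(A F -), process the symbols left to right:
Symbol A is a non-terminal. Add FIRST(A) \ {ε} = { ',', '-', 'f' }
A is not nullable (ε ∉ FIRST(A)), so stop here.
FIRST(A F -) = { ',', '-', 'f' }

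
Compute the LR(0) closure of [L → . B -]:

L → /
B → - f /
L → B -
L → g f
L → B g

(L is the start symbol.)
{ [B → . - f /], [L → . B -] }

To compute CLOSURE, for each item [A → α.Bβ] where B is a non-terminal, add [B → .γ] for all productions B → γ; repeat for the newly added items until nothing changes.

Start with: [L → . B -]
  [L → . B -] has the dot before B: add [B → . - f /]
No further items can be added.

CLOSURE = { [B → . - f /], [L → . B -] }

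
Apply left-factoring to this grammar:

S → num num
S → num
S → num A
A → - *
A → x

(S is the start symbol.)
S → num S'
S' → num
S' → ε
S' → A
A → - *
A → x

Left-factoring transforms A → αβ₁ | αβ₂ into A → αA' and A' → β₁ | β₂
(α is the longest common prefix among the alternatives). Repeat until
no nonterminal has two alternatives with a common prefix.

Round 1: S has alternatives sharing prefix 'num'. Introduce S': S → num S'
  Add: S' → num
  Add: S' → ε
  Add: S' → A

No remaining common prefixes — done.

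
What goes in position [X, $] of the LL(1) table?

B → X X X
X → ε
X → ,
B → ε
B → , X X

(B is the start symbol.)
X → ε

To find M[X, $], we find productions for X where $ is in the predict set (PREDICT(N → α) = (FIRST(α) \ {ε}) ∪ (FOLLOW(N) if α ⇒* ε)).

Relevant sets:
  FOLLOW(X) = { $, ',' }

X → ε: PREDICT = { $, ',' }
  $ is in predict set, so this production goes in M[X, $]
X → ,: PREDICT = { ',' }

M[X, $] = X → ε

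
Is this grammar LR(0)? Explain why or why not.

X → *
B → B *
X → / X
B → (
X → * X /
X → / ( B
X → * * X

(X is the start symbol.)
No. Shift-reduce conflict between [X → * .] and [X → . *]

A grammar is LR(0) if no state in the canonical LR(0) collection has:
  - both a shift item (dot before a terminal) and a complete item (shift-reduce conflict), or
  - two or more complete items (reduce-reduce conflict; the accept item [X' → X .] counts as a complete item here).

Augment with X' → X and build the canonical LR(0) collection (I0 = CLOSURE({[X' → . X]}), then GOTO on every symbol after a dot until no new states appear). It has 13 states:
  I0: { [X → . * * X], [X → . * X /], [X → . *], [X → . / ( B], [X → . / X], [X' → . X] }  — shift
  I1: { [X → * . * X], [X → * . X /], [X → * .], [X → . * * X], [X → . * X /], [X → . *], [X → . / ( B], [X → . / X] }  — shift, reduce
  I2: { [X → . * * X], [X → . * X /], [X → . *], [X → . / ( B], [X → . / X], [X → / . ( B], [X → / . X] }  — shift
  I3: { [X' → X .] }  — accept
  I4: { [B → . (], [B → . B *], [X → / ( . B] }  — shift
  I5: { [X → / X .] }  — reduce
  I6: { [B → ( .] }  — reduce
  I7: { [B → B . *], [X → / ( B .] }  — shift, reduce
  I8: { [B → B * .] }  — reduce
  I9: { [X → * * . X], [X → * . * X], [X → * . X /], [X → * .], [X → . * * X], [X → . * X /], [X → . *], [X → . / ( B], [X → . / X] }  — shift, reduce
  I10: { [X → * X . /] }  — shift
  I11: { [X → * X / .] }  — reduce
  I12: { [X → * * X .], [X → * X . /] }  — shift, reduce

Conflict in state I1:
  Shift-reduce conflict between [X → * .] and [X → . *]
So the grammar is NOT LR(0).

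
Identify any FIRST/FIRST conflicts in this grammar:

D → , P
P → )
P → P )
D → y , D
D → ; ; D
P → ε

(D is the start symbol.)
Yes. P → ')' / P → P ')' on { ')' }

A FIRST/FIRST conflict occurs when two productions N → α and N → β for the same non-terminal have FIRST(α) ∩ FIRST(β) ≠ ∅ (with ε ∈ FIRST of a nullable right-hand side, so two nullable alternatives also conflict).

FIRST sets of the non-terminals at (or reachable through a nullable prefix from) the front of some alternative:
  FIRST(P) = { ')', ε }

Productions for D:
  D → , P: FIRST = { ',' }
  D → y , D: FIRST = { 'y' }
  D → ; ; D: FIRST = { ';' }
Productions for P:
  P → ): FIRST = { ')' }
  P → P ): FIRST = { ')' }
  P → ε: FIRST = { ε }

Conflict for P: P → ) and P → P )
  Overlap: { ')' }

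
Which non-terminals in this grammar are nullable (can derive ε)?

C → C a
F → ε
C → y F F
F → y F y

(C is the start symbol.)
{ 'F' }

ε-productions: F → ε
So F is immediately nullable.
No further non-terminal can be added: every production for the remaining non-terminals contains a terminal or a non-nullable non-terminal.
Nullable = { 'F' }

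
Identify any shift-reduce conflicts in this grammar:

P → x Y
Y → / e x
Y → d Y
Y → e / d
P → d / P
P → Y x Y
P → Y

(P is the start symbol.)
A shift-reduce conflict occurs when an LR(0) state has both:
  - a complete (reduce) item [A → α .] (dot at the end), and
  - a shift item [B → β . c γ] (dot before a terminal).

Augment with P' → P and build the canonical LR(0) collection (I0 = CLOSURE({[P' → . P]}), then GOTO on every symbol after a dot until no new states appear). It has 19 states:
  I0: { [P → . Y x Y], [P → . Y], [P → . d / P], [P → . x Y], [P' → . P], [Y → . / e x], [Y → . d Y], [Y → . e / d] }  — shift
  I1: { [Y → / . e x] }  — shift
  I2: { [P' → P .] }  — accept
  I3: { [P → Y . x Y], [P → Y .] }  — shift, reduce
  I4: { [P → d . / P], [Y → . / e x], [Y → . d Y], [Y → . e / d], [Y → d . Y] }  — shift
  I5: { [Y → e . / d] }  — shift
  I6: { [P → x . Y], [Y → . / e x], [Y → . d Y], [Y → . e / d] }  — shift
  I7: { [P → x Y .] }  — reduce
  I8: { [Y → . / e x], [Y → . d Y], [Y → . e / d], [Y → d . Y] }  — shift
  I9: { [Y → d Y .] }  — reduce
  I10: { [Y → e / . d] }  — shift
  I11: { [Y → e / d .] }  — reduce
  I12: { [P → . Y x Y], [P → . Y], [P → . d / P], [P → . x Y], [P → d / . P], [Y → . / e x], [Y → . d Y], [Y → . e / d], [Y → / . e x] }  — shift
  I13: { [P → d / P .] }  — reduce
  I14: { [Y → / e . x], [Y → e . / d] }  — shift
  I15: { [Y → / e x .] }  — reduce
  I16: { [P → Y x . Y], [Y → . / e x], [Y → . d Y], [Y → . e / d] }  — shift
  I17: { [P → Y x Y .] }  — reduce
  I18: { [Y → / e . x] }  — shift

I3 contains reduce item [P → Y .] and shift item [P → Y . x Y] — shift-reduce conflict.

Answer: Yes — I3: [P → Y .] vs [P → Y . x Y]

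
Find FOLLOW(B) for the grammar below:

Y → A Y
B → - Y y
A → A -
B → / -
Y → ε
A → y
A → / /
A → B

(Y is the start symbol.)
To compute FOLLOW(B), find every occurrence of B on a right-hand side N → α B β: add FIRST(β) \ {ε}, and if β is empty or nullable also add FOLLOW(N). Iterate to a fixed point.

In A → B: B is at the end, add FOLLOW(A)

The FOLLOW sets referred to above (computed the same way, to a fixed point):
  FOLLOW(A) = { $, '-', '/', 'y' }

Taking the union: FOLLOW(B) = { $, '-', '/', 'y' }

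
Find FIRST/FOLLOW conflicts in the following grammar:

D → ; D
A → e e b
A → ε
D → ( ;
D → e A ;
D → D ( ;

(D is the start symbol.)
A FIRST/FOLLOW conflict occurs when a non-terminal N has a nullable alternative N → β (β ⇒* ε) and another alternative N → α with FIRST(α) ∩ FOLLOW(N) ≠ ∅: on such a lookahead the parser cannot decide between expanding α and letting N vanish via β.

Nullable non-terminals: A.

A: nullable alternative(s) A → ε; FOLLOW(A) = { ';' }
  A → e e b: FIRST \ {ε} = { 'e' } — disjoint from FOLLOW(A)
  A → ε: FIRST \ {ε} = { } — this is the only nullable alternative, skip

D has no nullable alternative, so no FIRST/FOLLOW check is needed there.

No FIRST/FOLLOW conflicts found.

Answer: No FIRST/FOLLOW conflicts.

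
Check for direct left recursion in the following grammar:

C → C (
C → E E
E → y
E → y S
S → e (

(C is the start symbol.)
Direct left recursion occurs when N → N α for some non-terminal N (the right-hand side begins with the left-hand side itself).

C → C (: LEFT RECURSIVE (starts with C)
C → E E: starts with E
E → y: starts with y
E → y S: starts with y
S → e (: starts with e

The grammar has direct left recursion on: C.

Answer: Yes, C is left-recursive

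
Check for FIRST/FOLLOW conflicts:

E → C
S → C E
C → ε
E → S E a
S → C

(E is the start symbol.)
Nullable non-terminals: C, E, S.
FIRST sets used below: FIRST(C) = { ε }, FIRST(S) = { 'a', ε }, FIRST(E) = { 'a', ε }
C has a nullable alternative but only one production, so nothing to check.

E: nullable alternative(s) E → C; FOLLOW(E) = { $, 'a' }
  E → C: FIRST \ {ε} = { } — this is the only nullable alternative, skip
  E → S E a: FIRST \ {ε} = { 'a' } — overlaps FOLLOW(E) on { 'a' }: CONFLICT

S: nullable alternative(s) S → C E, S → C; FOLLOW(S) = { 'a' }
  S → C E: FIRST \ {ε} = { 'a' } — overlaps FOLLOW(S) on { 'a' }: CONFLICT
  S → C: FIRST \ {ε} = { } — disjoint from FOLLOW(S)

So the grammar has 2 FIRST/FOLLOW conflicts (marked CONFLICT above).

Answer: Yes. E → S E a with FOLLOW(E) on { 'a' }; S → C E with FOLLOW(S) on { 'a' }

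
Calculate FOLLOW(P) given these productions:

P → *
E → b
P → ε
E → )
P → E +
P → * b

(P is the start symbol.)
{ $ }

P is the start symbol, so $ ∈ FOLLOW(P).
P does not occur on any right-hand side.

Taking the union: FOLLOW(P) = { $ }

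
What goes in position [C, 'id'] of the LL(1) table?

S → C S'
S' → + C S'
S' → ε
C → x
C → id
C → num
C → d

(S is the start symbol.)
To find M[C, 'id'], we find productions for C where 'id' is in the predict set (PREDICT(N → α) = (FIRST(α) \ {ε}) ∪ (FOLLOW(N) if α ⇒* ε)).

C → x: PREDICT = { 'x' }
C → id: PREDICT = { 'id' }
  'id' is in predict set, so this production goes in M[C, 'id']
C → num: PREDICT = { 'num' }
C → d: PREDICT = { 'd' }

M[C, 'id'] = C → id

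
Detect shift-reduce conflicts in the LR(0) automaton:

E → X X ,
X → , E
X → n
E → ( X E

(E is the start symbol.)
No shift-reduce conflicts

A shift-reduce conflict occurs when an LR(0) state has both:
  - a complete (reduce) item [A → α .] (dot at the end), and
  - a shift item [B → β . c γ] (dot before a terminal).

Augment with E' → E and build the canonical LR(0) collection (I0 = CLOSURE({[E' → . E]}), then GOTO on every symbol after a dot until no new states appear). It has 11 states:
  I0: { [E → . ( X E], [E → . X X ,], [E' → . E], [X → . , E], [X → . n] }  — shift
  I1: { [E → ( . X E], [X → . , E], [X → . n] }  — shift
  I2: { [E → . ( X E], [E → . X X ,], [X → , . E], [X → . , E], [X → . n] }  — shift
  I3: { [E' → E .] }  — accept
  I4: { [E → X . X ,], [X → . , E], [X → . n] }  — shift
  I5: { [X → n .] }  — reduce
  I6: { [E → X X . ,] }  — shift
  I7: { [E → X X , .] }  — reduce
  I8: { [X → , E .] }  — reduce
  I9: { [E → ( X . E], [E → . ( X E], [E → . X X ,], [X → . , E], [X → . n] }  — shift
  I10: { [E → ( X E .] }  — reduce

No state contains both a complete item and a shift item.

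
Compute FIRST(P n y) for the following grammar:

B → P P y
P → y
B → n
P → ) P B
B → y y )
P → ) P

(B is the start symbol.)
FIRST sets of the non-terminals involved (from the grammar, by fixed-point iteration):
  FIRST(P) = { ')', 'y' }

To compute FIRST(P n y), process the symbols left to right:
Symbol P is a non-terminal. Add FIRST(P) \ {ε} = { ')', 'y' }
P is not nullable (ε ∉ FIRST(P)), so stop here.
FIRST(P n y) = { ')', 'y' }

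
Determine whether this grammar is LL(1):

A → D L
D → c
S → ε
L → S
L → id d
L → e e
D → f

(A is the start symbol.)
A grammar is LL(1) if for each non-terminal N with multiple productions, the predict sets of those productions are pairwise disjoint, where PREDICT(N → α) = (FIRST(α) \ {ε}) ∪ (FOLLOW(N) if α ⇒* ε).

Relevant sets:
  FIRST(S) = { ε }
  FOLLOW(L) = { $ }

For D:
  PREDICT(D → c) = { 'c' }
  PREDICT(D → f) = { 'f' }
For L:
  PREDICT(L → S) = { $ }
  PREDICT(L → id d) = { 'id' }
  PREDICT(L → e e) = { 'e' }
A, S have a single production, so nothing to check there.

All predict sets are disjoint. The grammar IS LL(1).

Answer: Yes, the grammar is LL(1).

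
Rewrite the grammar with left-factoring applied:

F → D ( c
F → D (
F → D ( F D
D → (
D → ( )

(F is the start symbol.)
F → D ( F'
F' → c
F' → ε
F' → F D
D → ( D'
D' → ε
D' → )

Left-factoring transforms A → αβ₁ | αβ₂ into A → αA' and A' → β₁ | β₂
(α is the longest common prefix among the alternatives). Repeat until
no nonterminal has two alternatives with a common prefix.

Round 1: F has alternatives sharing prefix 'D ('. Introduce F': F → D ( F'
  Add: F' → c
  Add: F' → ε
  Add: F' → F D

Round 2: D has alternatives sharing prefix '('. Introduce D': D → ( D'
  Add: D' → ε
  Add: D' → )

No remaining common prefixes — done.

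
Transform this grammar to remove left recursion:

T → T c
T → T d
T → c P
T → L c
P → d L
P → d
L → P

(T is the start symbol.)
T → c P T'
T → L c T'
T' → c T'
T' → d T'
T' → ε
P → d L
P → d
L → P

T is directly left-recursive. The standard transformation for
  A → A α₁ | ... | A α_m | β₁ | ... | β_n
is
  A  → β₁ A' | ... | β_n A'
  A' → α₁ A' | ... | α_m A' | ε

T → c P becomes T → c P T'
T → L c becomes T → L c T'
T → T c becomes T' → c T'
T → T d becomes T' → d T'
Add T' → ε

Productions for other non-terminals are unchanged:
  P → d L
  P → d
  L → P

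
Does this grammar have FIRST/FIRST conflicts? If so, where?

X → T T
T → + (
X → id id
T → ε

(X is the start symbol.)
FIRST sets of the non-terminals at (or reachable through a nullable prefix from) the front of some alternative:
  FIRST(T) = { '+', ε }

Productions for X:
  X → T T: FIRST = { '+', ε }
  X → id id: FIRST = { 'id' }
Productions for T:
  T → + (: FIRST = { '+' }
  T → ε: FIRST = { ε }

All alternatives of each non-terminal have pairwise disjoint FIRST sets.

Answer: No FIRST/FIRST conflicts.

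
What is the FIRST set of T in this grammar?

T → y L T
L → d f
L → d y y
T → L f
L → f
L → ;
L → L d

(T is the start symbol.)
To compute FIRST(T), examine every production with T on the left-hand side, reading each right-hand side left to right until a non-nullable symbol is reached.

FIRST sets of the other non-terminals involved (by the same procedure, iterated to a fixed point):
  FIRST(L) = { ';', 'd', 'f' }

From T → y L T:
  - y is a terminal: add 'y' and stop
From T → L f:
  - L is a non-terminal: add FIRST(L) \ {ε} = { ';', 'd', 'f' }
    L is not nullable, so stop

Collecting: FIRST(T) = { ';', 'd', 'f', 'y' }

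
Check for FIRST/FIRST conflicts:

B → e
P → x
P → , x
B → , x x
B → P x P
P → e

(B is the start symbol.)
FIRST sets of the non-terminals at (or reachable through a nullable prefix from) the front of some alternative:
  FIRST(P) = { ',', 'e', 'x' }

Productions for B:
  B → e: FIRST = { 'e' }
  B → , x x: FIRST = { ',' }
  B → P x P: FIRST = { ',', 'e', 'x' }
Productions for P:
  P → x: FIRST = { 'x' }
  P → , x: FIRST = { ',' }
  P → e: FIRST = { 'e' }

Conflict for B: B → e and B → P x P
  Overlap: { 'e' }
Conflict for B: B → , x x and B → P x P
  Overlap: { ',' }

Answer: Yes. B → e / B → P x P on { 'e' }; B → ',' x x / B → P x P on { ',' }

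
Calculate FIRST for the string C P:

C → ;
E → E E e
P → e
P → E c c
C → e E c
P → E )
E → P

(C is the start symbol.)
{ ';', 'e' }

FIRST sets of the non-terminals involved (from the grammar, by fixed-point iteration):
  FIRST(C) = { ';', 'e' }

To compute FIRST(C P), process the symbols left to right:
Symbol C is a non-terminal. Add FIRST(C) \ {ε} = { ';', 'e' }
C is not nullable (ε ∉ FIRST(C)), so stop here.
FIRST(C P) = { ';', 'e' }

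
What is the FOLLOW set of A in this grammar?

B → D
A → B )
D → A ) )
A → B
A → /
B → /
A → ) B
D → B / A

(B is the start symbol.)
To compute FOLLOW(A), find every occurrence of A on a right-hand side N → α A β: add FIRST(β) \ {ε}, and if β is empty or nullable also add FOLLOW(N). Iterate to a fixed point.

In D → A ) ): A is followed by ')' ')', add FIRST(')' ')') \ {ε} = { ')' }
In D → B / A: A is at the end, add FOLLOW(D)

The FOLLOW sets referred to above (computed the same way, to a fixed point):
  FOLLOW(D) = { $, ')', '/' }

Taking the union: FOLLOW(A) = { $, ')', '/' }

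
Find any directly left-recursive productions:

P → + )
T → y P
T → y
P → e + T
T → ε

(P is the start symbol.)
P → + ): starts with '+'
T → y P: starts with y
T → y: starts with y
P → e + T: starts with e
T → ε: starts with ε

No direct left recursion found.

Answer: No direct left recursion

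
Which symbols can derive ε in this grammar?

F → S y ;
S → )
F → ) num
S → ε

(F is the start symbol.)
{ 'S' }

ε-productions: S → ε
So S is immediately nullable.
No further non-terminal can be added: every production for the remaining non-terminals contains a terminal or a non-nullable non-terminal.
Nullable = { 'S' }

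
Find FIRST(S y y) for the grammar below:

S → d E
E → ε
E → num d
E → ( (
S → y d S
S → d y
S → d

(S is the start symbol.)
FIRST sets of the non-terminals involved (from the grammar, by fixed-point iteration):
  FIRST(S) = { 'd', 'y' }

To compute FIRST(S y y), process the symbols left to right:
Symbol S is a non-terminal. Add FIRST(S) \ {ε} = { 'd', 'y' }
S is not nullable (ε ∉ FIRST(S)), so stop here.
FIRST(S y y) = { 'd', 'y' }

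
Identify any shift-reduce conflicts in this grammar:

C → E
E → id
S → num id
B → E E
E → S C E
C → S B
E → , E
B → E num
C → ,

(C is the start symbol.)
A shift-reduce conflict occurs when an LR(0) state has both:
  - a complete (reduce) item [A → α .] (dot at the end), and
  - a shift item [B → β . c γ] (dot before a terminal).

Augment with C' → C and build the canonical LR(0) collection (I0 = CLOSURE({[C' → . C]}), then GOTO on every symbol after a dot until no new states appear). It has 17 states:
  I0: { [C → . ,], [C → . E], [C → . S B], [C' → . C], [E → . , E], [E → . S C E], [E → . id], [S → . num id] }  — shift
  I1: { [C → , .], [E → , . E], [E → . , E], [E → . S C E], [E → . id], [S → . num id] }  — shift, reduce
  I2: { [C' → C .] }  — accept
  I3: { [C → E .] }  — reduce
  I4: { [B → . E E], [B → . E num], [C → . ,], [C → . E], [C → . S B], [C → S . B], [E → . , E], [E → . S C E], [E → . id], [E → S . C E], [S → . num id] }  — shift
  I5: { [E → id .] }  — reduce
  I6: { [S → num . id] }  — shift
  I7: { [S → num id .] }  — reduce
  I8: { [C → S B .] }  — reduce
  I9: { [E → . , E], [E → . S C E], [E → . id], [E → S C . E], [S → . num id] }  — shift
  I10: { [B → E . E], [B → E . num], [C → E .], [E → . , E], [E → . S C E], [E → . id], [S → . num id] }  — shift, reduce
  I11: { [E → , . E], [E → . , E], [E → . S C E], [E → . id], [S → . num id] }  — shift
  I12: { [B → E E .] }  — reduce
  I13: { [C → . ,], [C → . E], [C → . S B], [E → . , E], [E → . S C E], [E → . id], [E → S . C E], [S → . num id] }  — shift
  I14: { [B → E num .], [S → num . id] }  — shift, reduce
  I15: { [E → , E .] }  — reduce
  I16: { [E → S C E .] }  — reduce

I1 contains reduce item [C → , .] and shift items [E → . , E], [E → . id], [S → . num id] — shift-reduce conflict.
I10 contains reduce item [C → E .] and shift items [B → E . num], [E → . , E], [E → . id], [S → . num id] — shift-reduce conflict.
I14 contains reduce item [B → E num .] and shift item [S → num . id] — shift-reduce conflict.

Answer: Yes — I1: [C → , .] vs [E → . , E]; I10: [C → E .] vs [B → E . num]; I14: [B → E num .] vs [S → num . id]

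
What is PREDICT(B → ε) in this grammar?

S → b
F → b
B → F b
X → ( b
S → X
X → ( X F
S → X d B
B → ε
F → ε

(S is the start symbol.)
{ $ }

PREDICT(B → ε) = (FIRST(RHS) \ {ε}) ∪ (FOLLOW(B) if ε ∈ FIRST(RHS), i.e. RHS ⇒* ε)
The right-hand side is ε (FIRST(ε) = { ε }), so the predict set is FOLLOW(B) = { $ }
PREDICT(B → ε) = { $ }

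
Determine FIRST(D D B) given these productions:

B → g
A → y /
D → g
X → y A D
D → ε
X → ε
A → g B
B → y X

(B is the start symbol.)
FIRST sets of the non-terminals involved (from the grammar, by fixed-point iteration):
  FIRST(D) = { 'g', ε }
  FIRST(B) = { 'g', 'y' }

To compute FIRST(D D B), process the symbols left to right:
Symbol D is a non-terminal. Add FIRST(D) \ {ε} = { 'g' }
D is nullable (ε ∈ FIRST(D)), continue to the next symbol.
Symbol D is a non-terminal. Add FIRST(D) \ {ε} = { 'g' }
D is nullable (ε ∈ FIRST(D)), continue to the next symbol.
Symbol B is a non-terminal. Add FIRST(B) \ {ε} = { 'g', 'y' }
B is not nullable (ε ∉ FIRST(B)), so stop here.
FIRST(D D B) = { 'g', 'y' }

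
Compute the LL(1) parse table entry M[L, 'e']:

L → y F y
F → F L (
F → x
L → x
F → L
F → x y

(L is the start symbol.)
To find M[L, 'e'], we find productions for L where 'e' is in the predict set (PREDICT(N → α) = (FIRST(α) \ {ε}) ∪ (FOLLOW(N) if α ⇒* ε)).

L → y F y: PREDICT = { 'y' }
L → x: PREDICT = { 'x' }

M[L, 'e'] is empty (no production applies)

Answer: Empty (error entry)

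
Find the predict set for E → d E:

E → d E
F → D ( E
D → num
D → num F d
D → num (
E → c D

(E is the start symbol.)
{ 'd' }

PREDICT(E → d E) = (FIRST(RHS) \ {ε}) ∪ (FOLLOW(E) if ε ∈ FIRST(RHS), i.e. RHS ⇒* ε)
FIRST(d E) = { 'd' }
ε ∉ FIRST(d E), so FOLLOW(E) is not added.
PREDICT(E → d E) = { 'd' }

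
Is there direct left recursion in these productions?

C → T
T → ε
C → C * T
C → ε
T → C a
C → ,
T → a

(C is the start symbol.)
Direct left recursion occurs when N → N α for some non-terminal N (the right-hand side begins with the left-hand side itself).

C → T: starts with T
T → ε: starts with ε
C → C * T: LEFT RECURSIVE (starts with C)
C → ε: starts with ε
T → C a: starts with C
C → ,: starts with ','
T → a: starts with a

The grammar has direct left recursion on: C.

Answer: Yes, C is left-recursive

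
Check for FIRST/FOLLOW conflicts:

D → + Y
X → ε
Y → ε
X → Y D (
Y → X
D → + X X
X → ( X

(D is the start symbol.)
Yes. X → Y D '(' with FOLLOW(X) on { '(', '+' }; X → '(' X with FOLLOW(X) on { '(' }; Y → X with FOLLOW(Y) on { '(', '+' }

Nullable non-terminals: X, Y.
FIRST sets used below: FIRST(Y) = { '(', '+', ε }, FIRST(D) = { '+' }, FIRST(X) = { '(', '+', ε }

X: nullable alternative(s) X → ε; FOLLOW(X) = { $, '(', '+' }
  X → ε: FIRST \ {ε} = { } — this is the only nullable alternative, skip
  X → Y D (: FIRST \ {ε} = { '(', '+' } — overlaps FOLLOW(X) on { '(', '+' }: CONFLICT
  X → ( X: FIRST \ {ε} = { '(' } — overlaps FOLLOW(X) on { '(' }: CONFLICT

Y: nullable alternative(s) Y → ε, Y → X; FOLLOW(Y) = { $, '(', '+' }
  Y → ε: FIRST \ {ε} = { } — disjoint from FOLLOW(Y)
  Y → X: FIRST \ {ε} = { '(', '+' } — overlaps FOLLOW(Y) on { '(', '+' }: CONFLICT

D has no nullable alternative, so no FIRST/FOLLOW check is needed there.

So the grammar has 3 FIRST/FOLLOW conflicts (marked CONFLICT above).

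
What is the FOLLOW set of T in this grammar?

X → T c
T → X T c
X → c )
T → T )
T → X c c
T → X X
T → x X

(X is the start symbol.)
{ ')', 'c' }

To compute FOLLOW(T), find every occurrence of T on a right-hand side N → α T β: add FIRST(β) \ {ε}, and if β is empty or nullable also add FOLLOW(N). Iterate to a fixed point.

In X → T c: T is followed by c, add FIRST(c) \ {ε} = { 'c' }
In T → X T c: T is followed by c, add FIRST(c) \ {ε} = { 'c' }
In T → T ): T is followed by ')', add FIRST(')') \ {ε} = { ')' }

Taking the union: FOLLOW(T) = { ')', 'c' }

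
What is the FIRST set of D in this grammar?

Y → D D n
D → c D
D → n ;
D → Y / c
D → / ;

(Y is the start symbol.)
{ '/', 'c', 'n' }

FIRST sets of the other non-terminals involved (by the same procedure, iterated to a fixed point):
  FIRST(Y) = { '/', 'c', 'n' }

From D → c D:
  - c is a terminal: add 'c' and stop
From D → n ;:
  - n is a terminal: add 'n' and stop
From D → Y / c:
  - Y is a non-terminal: add FIRST(Y) \ {ε} = { '/', 'c', 'n' }
    Y is not nullable, so stop
From D → / ;:
  - '/' is a terminal: add '/' and stop

Collecting: FIRST(D) = { '/', 'c', 'n' }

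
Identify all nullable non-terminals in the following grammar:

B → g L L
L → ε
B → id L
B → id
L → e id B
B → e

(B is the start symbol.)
ε-productions: L → ε
So L is immediately nullable.
No further non-terminal can be added: every production for the remaining non-terminals contains a terminal or a non-nullable non-terminal.
Nullable = { 'L' }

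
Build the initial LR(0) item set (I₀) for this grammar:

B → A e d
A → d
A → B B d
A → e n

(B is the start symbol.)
{ [A → . B B d], [A → . d], [A → . e n], [B → . A e d], [B' → . B] }

First, augment the grammar with B' → B
I₀ = CLOSURE({ [B' → . B] }):
  [B' → . B] has the dot before B: add [B → . A e d]
  [B → . A e d] has the dot before A: add [A → . d], [A → . B B d], [A → . e n]
No further items can be added.

I₀ = { [A → . B B d], [A → . d], [A → . e n], [B → . A e d], [B' → . B] }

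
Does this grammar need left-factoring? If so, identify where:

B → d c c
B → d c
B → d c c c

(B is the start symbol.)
Left-factoring is needed when two productions for the same non-terminal
share a common prefix on the right-hand side.

Productions for B:
  B → d c c
  B → d c
  B → d c c c

Found common prefix 'd c' in productions for B

Answer: Yes, B has productions with common prefix 'd c'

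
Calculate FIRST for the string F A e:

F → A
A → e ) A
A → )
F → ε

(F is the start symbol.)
FIRST sets of the non-terminals involved (from the grammar, by fixed-point iteration):
  FIRST(F) = { ')', 'e', ε }
  FIRST(A) = { ')', 'e' }

To compute FIRST(F A e), process the symbols left to right:
Symbol F is a non-terminal. Add FIRST(F) \ {ε} = { ')', 'e' }
F is nullable (ε ∈ FIRST(F)), continue to the next symbol.
Symbol A is a non-terminal. Add FIRST(A) \ {ε} = { ')', 'e' }
A is not nullable (ε ∉ FIRST(A)), so stop here.
FIRST(F A e) = { ')', 'e' }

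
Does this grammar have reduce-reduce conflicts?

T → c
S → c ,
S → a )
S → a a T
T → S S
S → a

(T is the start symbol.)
Augment with T' → T and build the canonical LR(0) collection (I0 = CLOSURE({[T' → . T]}), then GOTO on every symbol after a dot until no new states appear). It has 11 states:
  I0: { [S → . a )], [S → . a a T], [S → . a], [S → . c ,], [T → . S S], [T → . c], [T' → . T] }  — shift
  I1: { [S → . a )], [S → . a a T], [S → . a], [S → . c ,], [T → S . S] }  — shift
  I2: { [T' → T .] }  — accept
  I3: { [S → a . )], [S → a . a T], [S → a .] }  — shift, reduce
  I4: { [S → c . ,], [T → c .] }  — shift, reduce
  I5: { [S → c , .] }  — reduce
  I6: { [S → a ) .] }  — reduce
  I7: { [S → . a )], [S → . a a T], [S → . a], [S → . c ,], [S → a a . T], [T → . S S], [T → . c] }  — shift
  I8: { [S → a a T .] }  — reduce
  I9: { [T → S S .] }  — reduce
  I10: { [S → c . ,] }  — shift

No state contains more than one complete item.

Answer: No reduce-reduce conflicts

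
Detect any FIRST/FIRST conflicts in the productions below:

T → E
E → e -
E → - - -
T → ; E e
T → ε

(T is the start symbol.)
No FIRST/FIRST conflicts.

A FIRST/FIRST conflict occurs when two productions N → α and N → β for the same non-terminal have FIRST(α) ∩ FIRST(β) ≠ ∅ (with ε ∈ FIRST of a nullable right-hand side, so two nullable alternatives also conflict).

FIRST sets of the non-terminals at (or reachable through a nullable prefix from) the front of some alternative:
  FIRST(E) = { '-', 'e' }

Productions for T:
  T → E: FIRST = { '-', 'e' }
  T → ; E e: FIRST = { ';' }
  T → ε: FIRST = { ε }
Productions for E:
  E → e -: FIRST = { 'e' }
  E → - - -: FIRST = { '-' }

All alternatives of each non-terminal have pairwise disjoint FIRST sets.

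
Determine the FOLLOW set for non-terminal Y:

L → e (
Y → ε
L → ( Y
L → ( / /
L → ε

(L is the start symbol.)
{ $ }

To compute FOLLOW(Y), find every occurrence of Y on a right-hand side N → α Y β: add FIRST(β) \ {ε}, and if β is empty or nullable also add FOLLOW(N). Iterate to a fixed point.

In L → ( Y: Y is at the end, add FOLLOW(L)

The FOLLOW sets referred to above (computed the same way, to a fixed point):
  FOLLOW(L) = { $ }

Taking the union: FOLLOW(Y) = { $ }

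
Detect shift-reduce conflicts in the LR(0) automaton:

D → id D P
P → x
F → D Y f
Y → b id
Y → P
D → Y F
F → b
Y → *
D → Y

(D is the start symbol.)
A shift-reduce conflict occurs when an LR(0) state has both:
  - a complete (reduce) item [A → α .] (dot at the end), and
  - a shift item [B → β . c γ] (dot before a terminal).

Augment with D' → D and build the canonical LR(0) collection (I0 = CLOSURE({[D' → . D]}), then GOTO on every symbol after a dot until no new states appear). It has 16 states:
  I0: { [D → . Y F], [D → . Y], [D → . id D P], [D' → . D], [P → . x], [Y → . *], [Y → . P], [Y → . b id] }  — shift
  I1: { [Y → * .] }  — reduce
  I2: { [D' → D .] }  — accept
  I3: { [Y → P .] }  — reduce
  I4: { [D → . Y F], [D → . Y], [D → . id D P], [D → Y . F], [D → Y .], [F → . D Y f], [F → . b], [P → . x], [Y → . *], [Y → . P], [Y → . b id] }  — shift, reduce
  I5: { [Y → b . id] }  — shift
  I6: { [D → . Y F], [D → . Y], [D → . id D P], [D → id . D P], [P → . x], [Y → . *], [Y → . P], [Y → . b id] }  — shift
  I7: { [P → x .] }  — reduce
  I8: { [D → id D . P], [P → . x] }  — shift
  I9: { [D → id D P .] }  — reduce
  I10: { [Y → b id .] }  — reduce
  I11: { [F → D . Y f], [P → . x], [Y → . *], [Y → . P], [Y → . b id] }  — shift
  I12: { [D → Y F .] }  — reduce
  I13: { [F → b .], [Y → b . id] }  — shift, reduce
  I14: { [F → D Y . f] }  — shift
  I15: { [F → D Y f .] }  — reduce

I4 contains reduce item [D → Y .] and shift items [D → . id D P], [F → . b], [P → . x], [Y → . *], [Y → . b id] — shift-reduce conflict.
I13 contains reduce item [F → b .] and shift item [Y → b . id] — shift-reduce conflict.

Answer: Yes — I4: [D → Y .] vs [D → . id D P]; I13: [F → b .] vs [Y → b . id]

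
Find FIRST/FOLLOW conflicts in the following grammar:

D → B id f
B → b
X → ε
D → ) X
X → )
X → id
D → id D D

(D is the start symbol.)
Yes. X → ')' with FOLLOW(X) on { ')' }; X → id with FOLLOW(X) on { 'id' }

Nullable non-terminals: X.

X: nullable alternative(s) X → ε; FOLLOW(X) = { $, ')', 'b', 'id' }
  X → ε: FIRST \ {ε} = { } — this is the only nullable alternative, skip
  X → ): FIRST \ {ε} = { ')' } — overlaps FOLLOW(X) on { ')' }: CONFLICT
  X → id: FIRST \ {ε} = { 'id' } — overlaps FOLLOW(X) on { 'id' }: CONFLICT

B, D have no nullable alternative, so no FIRST/FOLLOW check is needed there.

So the grammar has 2 FIRST/FOLLOW conflicts (marked CONFLICT above).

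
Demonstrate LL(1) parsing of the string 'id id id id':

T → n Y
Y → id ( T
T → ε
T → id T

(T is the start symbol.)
Stack is shown with the top on the left.

Stack   Input          Action
-----------------------------
T $     id id id id $  output T → id T
id T $  id id id id $  match 'id'
T $     id id id $     output T → id T
id T $  id id id $     match 'id'
T $     id id $        output T → id T
id T $  id id $        match 'id'
T $     id $           output T → id T
id T $  id $           match 'id'
T $     $              output T → ε
$       $              accept

The string is accepted.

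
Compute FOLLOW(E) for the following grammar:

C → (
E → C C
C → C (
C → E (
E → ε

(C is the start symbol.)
{ '(' }

To compute FOLLOW(E), find every occurrence of E on a right-hand side N → α E β: add FIRST(β) \ {ε}, and if β is empty or nullable also add FOLLOW(N). Iterate to a fixed point.

In C → E (: E is followed by '(', add FIRST('(') \ {ε} = { '(' }

Taking the union: FOLLOW(E) = { '(' }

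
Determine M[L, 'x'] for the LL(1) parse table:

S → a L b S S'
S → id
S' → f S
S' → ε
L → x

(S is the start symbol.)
L → x

To find M[L, 'x'], we find productions for L where 'x' is in the predict set (PREDICT(N → α) = (FIRST(α) \ {ε}) ∪ (FOLLOW(N) if α ⇒* ε)).

L → x: PREDICT = { 'x' }
  'x' is in predict set, so this production goes in M[L, 'x']

M[L, 'x'] = L → x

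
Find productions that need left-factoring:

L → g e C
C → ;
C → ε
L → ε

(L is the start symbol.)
Left-factoring is needed when two productions for the same non-terminal
share a common prefix on the right-hand side.

Productions for L:
  L → g e C
  L → ε
Productions for C:
  C → ;
  C → ε

No common prefixes found.

Answer: No, left-factoring is not needed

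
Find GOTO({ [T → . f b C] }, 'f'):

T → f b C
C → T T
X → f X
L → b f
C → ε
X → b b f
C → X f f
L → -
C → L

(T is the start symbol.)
{ [T → f . b C] }

GOTO(I, 'f') = CLOSURE({ [A → αX.β] : [A → α.Xβ] ∈ I, X = 'f' })

Items with dot before 'f', with the dot advanced:
  [T → . f b C] → [T → f . b C]
Closure adds nothing (no advanced item has the dot before a non-terminal).

GOTO = { [T → f . b C] }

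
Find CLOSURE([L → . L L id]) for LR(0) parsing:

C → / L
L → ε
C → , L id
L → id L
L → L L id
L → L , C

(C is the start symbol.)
To compute CLOSURE, for each item [A → α.Bβ] where B is a non-terminal, add [B → .γ] for all productions B → γ; repeat for the newly added items until nothing changes.

Start with: [L → . L L id]
  [L → . L L id] has the dot before L: add [L → .], [L → . id L], [L → . L , C]
No further items can be added.

CLOSURE = { [L → . L , C], [L → . L L id], [L → . id L], [L → .] }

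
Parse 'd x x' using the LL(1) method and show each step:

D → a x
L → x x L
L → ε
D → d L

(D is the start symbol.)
LL(1) parsing maintains a stack (initially the start symbol over $) and the input. At each step: if the stack top is a terminal, match it against the current input token; if it is a non-terminal N, replace it with the RHS of M[N, lookahead] (the unique production whose predict set contains the lookahead).

Stack is shown with the top on the left.

Stack    Input    Action
------------------------
D $      d x x $  output D → d L
d L $    d x x $  match 'd'
L $      x x $    output L → x x L
x x L $  x x $    match 'x'
x L $    x $      match 'x'
L $      $        output L → ε
$        $        accept

The string is accepted.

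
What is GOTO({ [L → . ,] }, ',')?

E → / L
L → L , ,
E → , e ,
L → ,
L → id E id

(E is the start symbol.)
{ [L → , .] }

GOTO(I, ',') = CLOSURE({ [A → αX.β] : [A → α.Xβ] ∈ I, X = ',' })

Items with dot before ',', with the dot advanced:
  [L → . ,] → [L → , .]
Closure adds nothing (no advanced item has the dot before a non-terminal).

GOTO = { [L → , .] }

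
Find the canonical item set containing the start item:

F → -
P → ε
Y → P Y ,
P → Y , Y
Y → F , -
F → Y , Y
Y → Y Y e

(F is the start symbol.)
{ [F → . -], [F → . Y , Y], [F' → . F], [P → . Y , Y], [P → .], [Y → . F , -], [Y → . P Y ,], [Y → . Y Y e] }

First, augment the grammar with F' → F
I₀ = CLOSURE({ [F' → . F] }):
  [F' → . F] has the dot before F: add [F → . -], [F → . Y , Y]
  [F → . Y , Y] has the dot before Y: add [Y → . P Y ,], [Y → . F , -], [Y → . Y Y e]
  [Y → . P Y ,] has the dot before P: add [P → .], [P → . Y , Y]
No further items can be added.

I₀ = { [F → . -], [F → . Y , Y], [F' → . F], [P → . Y , Y], [P → .], [Y → . F , -], [Y → . P Y ,], [Y → . Y Y e] }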